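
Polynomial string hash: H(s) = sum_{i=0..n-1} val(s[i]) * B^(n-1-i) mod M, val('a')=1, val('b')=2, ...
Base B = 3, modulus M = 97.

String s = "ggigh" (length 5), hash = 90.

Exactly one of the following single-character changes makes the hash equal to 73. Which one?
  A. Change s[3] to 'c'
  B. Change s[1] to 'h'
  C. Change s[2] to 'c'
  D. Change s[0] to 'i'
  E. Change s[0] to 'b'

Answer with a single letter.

Option A: s[3]='g'->'c', delta=(3-7)*3^1 mod 97 = 85, hash=90+85 mod 97 = 78
Option B: s[1]='g'->'h', delta=(8-7)*3^3 mod 97 = 27, hash=90+27 mod 97 = 20
Option C: s[2]='i'->'c', delta=(3-9)*3^2 mod 97 = 43, hash=90+43 mod 97 = 36
Option D: s[0]='g'->'i', delta=(9-7)*3^4 mod 97 = 65, hash=90+65 mod 97 = 58
Option E: s[0]='g'->'b', delta=(2-7)*3^4 mod 97 = 80, hash=90+80 mod 97 = 73 <-- target

Answer: E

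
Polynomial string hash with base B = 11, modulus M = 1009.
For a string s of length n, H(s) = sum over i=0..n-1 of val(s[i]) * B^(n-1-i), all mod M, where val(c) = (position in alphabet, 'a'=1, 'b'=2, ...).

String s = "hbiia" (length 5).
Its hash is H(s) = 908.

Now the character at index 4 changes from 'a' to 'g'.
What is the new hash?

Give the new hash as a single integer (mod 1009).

Answer: 914

Derivation:
val('a') = 1, val('g') = 7
Position k = 4, exponent = n-1-k = 0
B^0 mod M = 11^0 mod 1009 = 1
Delta = (7 - 1) * 1 mod 1009 = 6
New hash = (908 + 6) mod 1009 = 914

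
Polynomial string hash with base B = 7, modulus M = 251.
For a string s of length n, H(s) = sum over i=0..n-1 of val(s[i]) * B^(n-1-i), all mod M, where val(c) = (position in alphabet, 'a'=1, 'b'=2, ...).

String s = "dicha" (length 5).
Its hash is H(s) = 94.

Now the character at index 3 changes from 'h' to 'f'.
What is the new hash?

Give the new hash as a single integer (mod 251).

Answer: 80

Derivation:
val('h') = 8, val('f') = 6
Position k = 3, exponent = n-1-k = 1
B^1 mod M = 7^1 mod 251 = 7
Delta = (6 - 8) * 7 mod 251 = 237
New hash = (94 + 237) mod 251 = 80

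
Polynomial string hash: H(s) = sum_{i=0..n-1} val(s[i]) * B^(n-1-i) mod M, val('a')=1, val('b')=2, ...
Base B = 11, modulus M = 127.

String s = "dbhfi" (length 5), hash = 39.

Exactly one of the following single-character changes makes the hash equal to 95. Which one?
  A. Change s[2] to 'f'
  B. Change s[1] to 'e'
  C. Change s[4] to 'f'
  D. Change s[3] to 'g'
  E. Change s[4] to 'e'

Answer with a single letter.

Answer: B

Derivation:
Option A: s[2]='h'->'f', delta=(6-8)*11^2 mod 127 = 12, hash=39+12 mod 127 = 51
Option B: s[1]='b'->'e', delta=(5-2)*11^3 mod 127 = 56, hash=39+56 mod 127 = 95 <-- target
Option C: s[4]='i'->'f', delta=(6-9)*11^0 mod 127 = 124, hash=39+124 mod 127 = 36
Option D: s[3]='f'->'g', delta=(7-6)*11^1 mod 127 = 11, hash=39+11 mod 127 = 50
Option E: s[4]='i'->'e', delta=(5-9)*11^0 mod 127 = 123, hash=39+123 mod 127 = 35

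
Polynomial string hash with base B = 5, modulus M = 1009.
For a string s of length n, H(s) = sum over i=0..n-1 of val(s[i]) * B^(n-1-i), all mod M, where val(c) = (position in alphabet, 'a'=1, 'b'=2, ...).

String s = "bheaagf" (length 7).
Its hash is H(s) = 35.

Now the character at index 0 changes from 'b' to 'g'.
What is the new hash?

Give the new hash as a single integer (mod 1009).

Answer: 467

Derivation:
val('b') = 2, val('g') = 7
Position k = 0, exponent = n-1-k = 6
B^6 mod M = 5^6 mod 1009 = 490
Delta = (7 - 2) * 490 mod 1009 = 432
New hash = (35 + 432) mod 1009 = 467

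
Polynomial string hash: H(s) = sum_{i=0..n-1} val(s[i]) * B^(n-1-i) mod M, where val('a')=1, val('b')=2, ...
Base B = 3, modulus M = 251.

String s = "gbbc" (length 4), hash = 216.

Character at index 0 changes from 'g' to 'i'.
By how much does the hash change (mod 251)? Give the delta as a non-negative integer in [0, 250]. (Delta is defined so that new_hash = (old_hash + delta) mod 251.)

Delta formula: (val(new) - val(old)) * B^(n-1-k) mod M
  val('i') - val('g') = 9 - 7 = 2
  B^(n-1-k) = 3^3 mod 251 = 27
  Delta = 2 * 27 mod 251 = 54

Answer: 54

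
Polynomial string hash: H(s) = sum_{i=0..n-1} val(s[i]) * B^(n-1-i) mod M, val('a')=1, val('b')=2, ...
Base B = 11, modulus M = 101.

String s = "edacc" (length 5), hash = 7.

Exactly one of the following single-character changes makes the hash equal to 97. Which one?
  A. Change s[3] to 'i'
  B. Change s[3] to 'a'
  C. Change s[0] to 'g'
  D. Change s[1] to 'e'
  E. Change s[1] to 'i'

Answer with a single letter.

Answer: E

Derivation:
Option A: s[3]='c'->'i', delta=(9-3)*11^1 mod 101 = 66, hash=7+66 mod 101 = 73
Option B: s[3]='c'->'a', delta=(1-3)*11^1 mod 101 = 79, hash=7+79 mod 101 = 86
Option C: s[0]='e'->'g', delta=(7-5)*11^4 mod 101 = 93, hash=7+93 mod 101 = 100
Option D: s[1]='d'->'e', delta=(5-4)*11^3 mod 101 = 18, hash=7+18 mod 101 = 25
Option E: s[1]='d'->'i', delta=(9-4)*11^3 mod 101 = 90, hash=7+90 mod 101 = 97 <-- target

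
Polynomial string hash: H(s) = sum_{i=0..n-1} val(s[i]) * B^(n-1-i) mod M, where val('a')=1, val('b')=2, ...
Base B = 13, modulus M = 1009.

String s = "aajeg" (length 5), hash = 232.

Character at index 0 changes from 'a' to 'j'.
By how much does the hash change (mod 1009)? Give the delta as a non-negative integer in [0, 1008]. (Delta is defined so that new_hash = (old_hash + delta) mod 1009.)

Answer: 763

Derivation:
Delta formula: (val(new) - val(old)) * B^(n-1-k) mod M
  val('j') - val('a') = 10 - 1 = 9
  B^(n-1-k) = 13^4 mod 1009 = 309
  Delta = 9 * 309 mod 1009 = 763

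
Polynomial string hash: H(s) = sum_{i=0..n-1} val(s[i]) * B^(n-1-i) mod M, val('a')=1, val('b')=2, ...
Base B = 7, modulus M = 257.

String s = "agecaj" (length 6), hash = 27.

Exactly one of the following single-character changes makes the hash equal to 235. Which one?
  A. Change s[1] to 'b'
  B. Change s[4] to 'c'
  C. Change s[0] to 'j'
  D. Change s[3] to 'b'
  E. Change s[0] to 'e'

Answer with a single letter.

Answer: D

Derivation:
Option A: s[1]='g'->'b', delta=(2-7)*7^4 mod 257 = 74, hash=27+74 mod 257 = 101
Option B: s[4]='a'->'c', delta=(3-1)*7^1 mod 257 = 14, hash=27+14 mod 257 = 41
Option C: s[0]='a'->'j', delta=(10-1)*7^5 mod 257 = 147, hash=27+147 mod 257 = 174
Option D: s[3]='c'->'b', delta=(2-3)*7^2 mod 257 = 208, hash=27+208 mod 257 = 235 <-- target
Option E: s[0]='a'->'e', delta=(5-1)*7^5 mod 257 = 151, hash=27+151 mod 257 = 178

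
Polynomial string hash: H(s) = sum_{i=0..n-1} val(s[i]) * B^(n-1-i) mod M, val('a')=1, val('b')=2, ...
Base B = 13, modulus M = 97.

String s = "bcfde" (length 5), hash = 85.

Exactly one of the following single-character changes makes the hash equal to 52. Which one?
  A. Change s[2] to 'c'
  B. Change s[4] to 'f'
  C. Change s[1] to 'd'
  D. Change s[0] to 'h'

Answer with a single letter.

Answer: D

Derivation:
Option A: s[2]='f'->'c', delta=(3-6)*13^2 mod 97 = 75, hash=85+75 mod 97 = 63
Option B: s[4]='e'->'f', delta=(6-5)*13^0 mod 97 = 1, hash=85+1 mod 97 = 86
Option C: s[1]='c'->'d', delta=(4-3)*13^3 mod 97 = 63, hash=85+63 mod 97 = 51
Option D: s[0]='b'->'h', delta=(8-2)*13^4 mod 97 = 64, hash=85+64 mod 97 = 52 <-- target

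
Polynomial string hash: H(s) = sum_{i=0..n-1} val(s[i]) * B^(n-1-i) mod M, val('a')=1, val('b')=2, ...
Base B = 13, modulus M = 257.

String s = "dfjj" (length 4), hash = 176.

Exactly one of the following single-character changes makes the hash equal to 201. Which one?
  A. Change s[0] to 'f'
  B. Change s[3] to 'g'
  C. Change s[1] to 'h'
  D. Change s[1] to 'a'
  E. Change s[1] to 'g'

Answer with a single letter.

Answer: A

Derivation:
Option A: s[0]='d'->'f', delta=(6-4)*13^3 mod 257 = 25, hash=176+25 mod 257 = 201 <-- target
Option B: s[3]='j'->'g', delta=(7-10)*13^0 mod 257 = 254, hash=176+254 mod 257 = 173
Option C: s[1]='f'->'h', delta=(8-6)*13^2 mod 257 = 81, hash=176+81 mod 257 = 0
Option D: s[1]='f'->'a', delta=(1-6)*13^2 mod 257 = 183, hash=176+183 mod 257 = 102
Option E: s[1]='f'->'g', delta=(7-6)*13^2 mod 257 = 169, hash=176+169 mod 257 = 88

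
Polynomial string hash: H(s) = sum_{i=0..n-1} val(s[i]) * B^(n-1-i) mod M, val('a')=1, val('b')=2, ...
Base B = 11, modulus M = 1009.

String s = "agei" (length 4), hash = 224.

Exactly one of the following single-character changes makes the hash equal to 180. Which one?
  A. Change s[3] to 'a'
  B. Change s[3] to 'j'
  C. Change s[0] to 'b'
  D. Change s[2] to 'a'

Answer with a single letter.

Answer: D

Derivation:
Option A: s[3]='i'->'a', delta=(1-9)*11^0 mod 1009 = 1001, hash=224+1001 mod 1009 = 216
Option B: s[3]='i'->'j', delta=(10-9)*11^0 mod 1009 = 1, hash=224+1 mod 1009 = 225
Option C: s[0]='a'->'b', delta=(2-1)*11^3 mod 1009 = 322, hash=224+322 mod 1009 = 546
Option D: s[2]='e'->'a', delta=(1-5)*11^1 mod 1009 = 965, hash=224+965 mod 1009 = 180 <-- target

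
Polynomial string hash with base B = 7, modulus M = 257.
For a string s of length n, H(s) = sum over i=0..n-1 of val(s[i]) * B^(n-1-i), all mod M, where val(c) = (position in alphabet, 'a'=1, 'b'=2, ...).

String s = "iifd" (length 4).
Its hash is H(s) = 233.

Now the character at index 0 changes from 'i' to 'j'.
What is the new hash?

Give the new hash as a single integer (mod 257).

val('i') = 9, val('j') = 10
Position k = 0, exponent = n-1-k = 3
B^3 mod M = 7^3 mod 257 = 86
Delta = (10 - 9) * 86 mod 257 = 86
New hash = (233 + 86) mod 257 = 62

Answer: 62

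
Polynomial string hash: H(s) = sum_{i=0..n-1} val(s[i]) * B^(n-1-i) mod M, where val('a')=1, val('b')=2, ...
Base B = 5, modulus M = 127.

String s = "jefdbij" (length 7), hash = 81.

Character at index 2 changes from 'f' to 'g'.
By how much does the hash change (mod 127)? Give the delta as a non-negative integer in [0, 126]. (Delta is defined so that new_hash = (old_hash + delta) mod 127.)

Answer: 117

Derivation:
Delta formula: (val(new) - val(old)) * B^(n-1-k) mod M
  val('g') - val('f') = 7 - 6 = 1
  B^(n-1-k) = 5^4 mod 127 = 117
  Delta = 1 * 117 mod 127 = 117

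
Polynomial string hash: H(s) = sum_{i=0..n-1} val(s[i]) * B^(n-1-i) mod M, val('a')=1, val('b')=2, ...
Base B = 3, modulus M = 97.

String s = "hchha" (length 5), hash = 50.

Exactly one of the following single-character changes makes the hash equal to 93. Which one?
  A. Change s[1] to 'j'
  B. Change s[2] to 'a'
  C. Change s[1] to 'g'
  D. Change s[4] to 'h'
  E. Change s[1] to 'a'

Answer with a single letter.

Answer: E

Derivation:
Option A: s[1]='c'->'j', delta=(10-3)*3^3 mod 97 = 92, hash=50+92 mod 97 = 45
Option B: s[2]='h'->'a', delta=(1-8)*3^2 mod 97 = 34, hash=50+34 mod 97 = 84
Option C: s[1]='c'->'g', delta=(7-3)*3^3 mod 97 = 11, hash=50+11 mod 97 = 61
Option D: s[4]='a'->'h', delta=(8-1)*3^0 mod 97 = 7, hash=50+7 mod 97 = 57
Option E: s[1]='c'->'a', delta=(1-3)*3^3 mod 97 = 43, hash=50+43 mod 97 = 93 <-- target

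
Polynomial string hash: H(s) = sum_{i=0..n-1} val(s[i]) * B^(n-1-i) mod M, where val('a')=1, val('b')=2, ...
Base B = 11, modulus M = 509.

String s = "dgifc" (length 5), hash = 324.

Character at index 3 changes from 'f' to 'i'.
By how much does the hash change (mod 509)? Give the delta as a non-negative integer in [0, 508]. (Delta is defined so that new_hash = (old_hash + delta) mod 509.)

Delta formula: (val(new) - val(old)) * B^(n-1-k) mod M
  val('i') - val('f') = 9 - 6 = 3
  B^(n-1-k) = 11^1 mod 509 = 11
  Delta = 3 * 11 mod 509 = 33

Answer: 33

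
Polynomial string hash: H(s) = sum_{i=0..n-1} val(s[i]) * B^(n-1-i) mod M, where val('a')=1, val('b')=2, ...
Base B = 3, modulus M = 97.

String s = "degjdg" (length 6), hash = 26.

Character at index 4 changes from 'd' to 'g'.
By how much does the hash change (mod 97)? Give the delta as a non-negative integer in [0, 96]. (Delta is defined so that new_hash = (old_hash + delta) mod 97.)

Delta formula: (val(new) - val(old)) * B^(n-1-k) mod M
  val('g') - val('d') = 7 - 4 = 3
  B^(n-1-k) = 3^1 mod 97 = 3
  Delta = 3 * 3 mod 97 = 9

Answer: 9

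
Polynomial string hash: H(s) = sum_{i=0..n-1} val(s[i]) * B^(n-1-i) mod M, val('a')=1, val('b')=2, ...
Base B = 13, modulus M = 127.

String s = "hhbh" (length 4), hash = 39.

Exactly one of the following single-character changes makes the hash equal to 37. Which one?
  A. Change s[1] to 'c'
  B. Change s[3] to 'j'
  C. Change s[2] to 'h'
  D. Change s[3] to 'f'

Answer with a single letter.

Option A: s[1]='h'->'c', delta=(3-8)*13^2 mod 127 = 44, hash=39+44 mod 127 = 83
Option B: s[3]='h'->'j', delta=(10-8)*13^0 mod 127 = 2, hash=39+2 mod 127 = 41
Option C: s[2]='b'->'h', delta=(8-2)*13^1 mod 127 = 78, hash=39+78 mod 127 = 117
Option D: s[3]='h'->'f', delta=(6-8)*13^0 mod 127 = 125, hash=39+125 mod 127 = 37 <-- target

Answer: D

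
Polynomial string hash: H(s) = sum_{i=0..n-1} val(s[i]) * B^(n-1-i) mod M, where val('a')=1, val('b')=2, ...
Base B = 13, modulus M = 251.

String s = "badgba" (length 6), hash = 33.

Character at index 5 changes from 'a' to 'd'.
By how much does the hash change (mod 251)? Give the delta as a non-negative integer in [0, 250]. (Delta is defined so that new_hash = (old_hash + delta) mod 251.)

Answer: 3

Derivation:
Delta formula: (val(new) - val(old)) * B^(n-1-k) mod M
  val('d') - val('a') = 4 - 1 = 3
  B^(n-1-k) = 13^0 mod 251 = 1
  Delta = 3 * 1 mod 251 = 3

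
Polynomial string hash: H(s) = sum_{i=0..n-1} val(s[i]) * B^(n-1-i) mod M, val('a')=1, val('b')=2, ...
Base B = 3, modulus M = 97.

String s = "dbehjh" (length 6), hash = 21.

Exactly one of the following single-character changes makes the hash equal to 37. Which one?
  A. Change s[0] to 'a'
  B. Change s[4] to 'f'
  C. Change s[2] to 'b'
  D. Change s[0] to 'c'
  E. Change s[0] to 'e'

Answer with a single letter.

Option A: s[0]='d'->'a', delta=(1-4)*3^5 mod 97 = 47, hash=21+47 mod 97 = 68
Option B: s[4]='j'->'f', delta=(6-10)*3^1 mod 97 = 85, hash=21+85 mod 97 = 9
Option C: s[2]='e'->'b', delta=(2-5)*3^3 mod 97 = 16, hash=21+16 mod 97 = 37 <-- target
Option D: s[0]='d'->'c', delta=(3-4)*3^5 mod 97 = 48, hash=21+48 mod 97 = 69
Option E: s[0]='d'->'e', delta=(5-4)*3^5 mod 97 = 49, hash=21+49 mod 97 = 70

Answer: C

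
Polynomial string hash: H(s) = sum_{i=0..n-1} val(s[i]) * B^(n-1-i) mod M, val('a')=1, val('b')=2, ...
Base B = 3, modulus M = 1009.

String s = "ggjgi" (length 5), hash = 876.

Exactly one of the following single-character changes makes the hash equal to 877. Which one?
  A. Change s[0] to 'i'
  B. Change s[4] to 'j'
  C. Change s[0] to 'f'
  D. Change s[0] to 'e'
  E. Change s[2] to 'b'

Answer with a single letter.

Option A: s[0]='g'->'i', delta=(9-7)*3^4 mod 1009 = 162, hash=876+162 mod 1009 = 29
Option B: s[4]='i'->'j', delta=(10-9)*3^0 mod 1009 = 1, hash=876+1 mod 1009 = 877 <-- target
Option C: s[0]='g'->'f', delta=(6-7)*3^4 mod 1009 = 928, hash=876+928 mod 1009 = 795
Option D: s[0]='g'->'e', delta=(5-7)*3^4 mod 1009 = 847, hash=876+847 mod 1009 = 714
Option E: s[2]='j'->'b', delta=(2-10)*3^2 mod 1009 = 937, hash=876+937 mod 1009 = 804

Answer: B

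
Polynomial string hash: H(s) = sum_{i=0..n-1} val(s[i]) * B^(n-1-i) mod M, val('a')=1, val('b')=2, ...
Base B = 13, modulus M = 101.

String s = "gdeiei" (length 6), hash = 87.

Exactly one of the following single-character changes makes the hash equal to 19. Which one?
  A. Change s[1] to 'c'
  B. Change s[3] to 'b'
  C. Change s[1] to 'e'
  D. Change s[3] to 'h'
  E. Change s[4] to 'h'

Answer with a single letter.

Answer: D

Derivation:
Option A: s[1]='d'->'c', delta=(3-4)*13^4 mod 101 = 22, hash=87+22 mod 101 = 8
Option B: s[3]='i'->'b', delta=(2-9)*13^2 mod 101 = 29, hash=87+29 mod 101 = 15
Option C: s[1]='d'->'e', delta=(5-4)*13^4 mod 101 = 79, hash=87+79 mod 101 = 65
Option D: s[3]='i'->'h', delta=(8-9)*13^2 mod 101 = 33, hash=87+33 mod 101 = 19 <-- target
Option E: s[4]='e'->'h', delta=(8-5)*13^1 mod 101 = 39, hash=87+39 mod 101 = 25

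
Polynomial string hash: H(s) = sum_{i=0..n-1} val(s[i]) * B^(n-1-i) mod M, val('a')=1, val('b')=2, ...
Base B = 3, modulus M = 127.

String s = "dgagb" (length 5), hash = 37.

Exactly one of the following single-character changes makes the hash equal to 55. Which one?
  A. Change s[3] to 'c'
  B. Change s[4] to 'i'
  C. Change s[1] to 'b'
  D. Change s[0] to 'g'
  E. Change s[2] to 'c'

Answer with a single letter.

Answer: E

Derivation:
Option A: s[3]='g'->'c', delta=(3-7)*3^1 mod 127 = 115, hash=37+115 mod 127 = 25
Option B: s[4]='b'->'i', delta=(9-2)*3^0 mod 127 = 7, hash=37+7 mod 127 = 44
Option C: s[1]='g'->'b', delta=(2-7)*3^3 mod 127 = 119, hash=37+119 mod 127 = 29
Option D: s[0]='d'->'g', delta=(7-4)*3^4 mod 127 = 116, hash=37+116 mod 127 = 26
Option E: s[2]='a'->'c', delta=(3-1)*3^2 mod 127 = 18, hash=37+18 mod 127 = 55 <-- target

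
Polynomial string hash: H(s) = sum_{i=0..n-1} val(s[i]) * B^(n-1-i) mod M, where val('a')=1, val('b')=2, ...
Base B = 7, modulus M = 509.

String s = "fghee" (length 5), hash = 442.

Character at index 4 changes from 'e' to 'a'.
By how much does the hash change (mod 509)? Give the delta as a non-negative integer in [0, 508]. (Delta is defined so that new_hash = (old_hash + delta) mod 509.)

Answer: 505

Derivation:
Delta formula: (val(new) - val(old)) * B^(n-1-k) mod M
  val('a') - val('e') = 1 - 5 = -4
  B^(n-1-k) = 7^0 mod 509 = 1
  Delta = -4 * 1 mod 509 = 505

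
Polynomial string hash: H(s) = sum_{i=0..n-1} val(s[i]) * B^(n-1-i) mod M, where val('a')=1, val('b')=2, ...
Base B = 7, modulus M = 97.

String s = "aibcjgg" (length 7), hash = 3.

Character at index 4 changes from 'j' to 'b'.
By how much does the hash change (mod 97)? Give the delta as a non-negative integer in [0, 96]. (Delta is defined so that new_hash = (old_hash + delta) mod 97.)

Answer: 93

Derivation:
Delta formula: (val(new) - val(old)) * B^(n-1-k) mod M
  val('b') - val('j') = 2 - 10 = -8
  B^(n-1-k) = 7^2 mod 97 = 49
  Delta = -8 * 49 mod 97 = 93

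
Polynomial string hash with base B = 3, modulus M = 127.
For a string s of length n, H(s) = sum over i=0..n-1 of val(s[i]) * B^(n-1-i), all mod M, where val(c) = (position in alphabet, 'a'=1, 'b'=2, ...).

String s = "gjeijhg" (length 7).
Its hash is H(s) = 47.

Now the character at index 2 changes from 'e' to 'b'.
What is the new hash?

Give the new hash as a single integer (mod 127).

Answer: 58

Derivation:
val('e') = 5, val('b') = 2
Position k = 2, exponent = n-1-k = 4
B^4 mod M = 3^4 mod 127 = 81
Delta = (2 - 5) * 81 mod 127 = 11
New hash = (47 + 11) mod 127 = 58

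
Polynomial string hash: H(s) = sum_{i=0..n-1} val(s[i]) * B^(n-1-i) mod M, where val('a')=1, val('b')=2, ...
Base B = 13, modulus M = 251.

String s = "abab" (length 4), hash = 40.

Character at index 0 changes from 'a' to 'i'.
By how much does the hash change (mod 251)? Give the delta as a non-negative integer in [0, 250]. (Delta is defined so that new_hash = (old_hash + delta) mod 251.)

Delta formula: (val(new) - val(old)) * B^(n-1-k) mod M
  val('i') - val('a') = 9 - 1 = 8
  B^(n-1-k) = 13^3 mod 251 = 189
  Delta = 8 * 189 mod 251 = 6

Answer: 6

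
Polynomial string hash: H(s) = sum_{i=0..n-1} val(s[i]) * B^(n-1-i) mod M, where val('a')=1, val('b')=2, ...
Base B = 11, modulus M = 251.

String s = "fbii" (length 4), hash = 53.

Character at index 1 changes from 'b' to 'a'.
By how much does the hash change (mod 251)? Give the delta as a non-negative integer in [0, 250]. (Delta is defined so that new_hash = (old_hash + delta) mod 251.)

Delta formula: (val(new) - val(old)) * B^(n-1-k) mod M
  val('a') - val('b') = 1 - 2 = -1
  B^(n-1-k) = 11^2 mod 251 = 121
  Delta = -1 * 121 mod 251 = 130

Answer: 130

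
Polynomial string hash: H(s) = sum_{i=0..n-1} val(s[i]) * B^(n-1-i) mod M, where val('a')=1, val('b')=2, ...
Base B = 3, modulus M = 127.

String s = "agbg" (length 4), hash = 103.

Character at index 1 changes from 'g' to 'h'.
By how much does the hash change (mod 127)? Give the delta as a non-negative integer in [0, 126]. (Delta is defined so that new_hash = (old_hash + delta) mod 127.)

Delta formula: (val(new) - val(old)) * B^(n-1-k) mod M
  val('h') - val('g') = 8 - 7 = 1
  B^(n-1-k) = 3^2 mod 127 = 9
  Delta = 1 * 9 mod 127 = 9

Answer: 9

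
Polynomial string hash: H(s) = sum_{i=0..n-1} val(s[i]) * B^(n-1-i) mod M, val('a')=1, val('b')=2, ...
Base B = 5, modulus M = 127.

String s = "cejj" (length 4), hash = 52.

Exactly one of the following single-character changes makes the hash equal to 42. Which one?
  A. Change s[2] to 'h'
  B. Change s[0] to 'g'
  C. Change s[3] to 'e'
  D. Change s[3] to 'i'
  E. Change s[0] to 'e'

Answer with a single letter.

Option A: s[2]='j'->'h', delta=(8-10)*5^1 mod 127 = 117, hash=52+117 mod 127 = 42 <-- target
Option B: s[0]='c'->'g', delta=(7-3)*5^3 mod 127 = 119, hash=52+119 mod 127 = 44
Option C: s[3]='j'->'e', delta=(5-10)*5^0 mod 127 = 122, hash=52+122 mod 127 = 47
Option D: s[3]='j'->'i', delta=(9-10)*5^0 mod 127 = 126, hash=52+126 mod 127 = 51
Option E: s[0]='c'->'e', delta=(5-3)*5^3 mod 127 = 123, hash=52+123 mod 127 = 48

Answer: A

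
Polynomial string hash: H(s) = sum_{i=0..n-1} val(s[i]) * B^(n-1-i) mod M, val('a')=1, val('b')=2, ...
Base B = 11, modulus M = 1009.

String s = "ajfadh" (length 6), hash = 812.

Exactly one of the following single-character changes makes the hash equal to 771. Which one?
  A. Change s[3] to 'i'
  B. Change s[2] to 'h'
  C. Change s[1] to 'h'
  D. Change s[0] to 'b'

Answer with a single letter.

Answer: A

Derivation:
Option A: s[3]='a'->'i', delta=(9-1)*11^2 mod 1009 = 968, hash=812+968 mod 1009 = 771 <-- target
Option B: s[2]='f'->'h', delta=(8-6)*11^3 mod 1009 = 644, hash=812+644 mod 1009 = 447
Option C: s[1]='j'->'h', delta=(8-10)*11^4 mod 1009 = 988, hash=812+988 mod 1009 = 791
Option D: s[0]='a'->'b', delta=(2-1)*11^5 mod 1009 = 620, hash=812+620 mod 1009 = 423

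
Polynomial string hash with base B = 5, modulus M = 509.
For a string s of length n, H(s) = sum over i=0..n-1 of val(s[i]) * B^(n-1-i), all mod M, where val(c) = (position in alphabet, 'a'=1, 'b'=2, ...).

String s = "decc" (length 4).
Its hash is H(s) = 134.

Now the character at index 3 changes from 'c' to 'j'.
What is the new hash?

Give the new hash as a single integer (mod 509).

Answer: 141

Derivation:
val('c') = 3, val('j') = 10
Position k = 3, exponent = n-1-k = 0
B^0 mod M = 5^0 mod 509 = 1
Delta = (10 - 3) * 1 mod 509 = 7
New hash = (134 + 7) mod 509 = 141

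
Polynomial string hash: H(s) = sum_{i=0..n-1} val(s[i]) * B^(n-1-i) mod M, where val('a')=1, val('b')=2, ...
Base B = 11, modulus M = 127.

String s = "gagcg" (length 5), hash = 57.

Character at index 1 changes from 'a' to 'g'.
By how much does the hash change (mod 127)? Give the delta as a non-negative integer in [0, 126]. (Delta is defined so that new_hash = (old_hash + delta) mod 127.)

Answer: 112

Derivation:
Delta formula: (val(new) - val(old)) * B^(n-1-k) mod M
  val('g') - val('a') = 7 - 1 = 6
  B^(n-1-k) = 11^3 mod 127 = 61
  Delta = 6 * 61 mod 127 = 112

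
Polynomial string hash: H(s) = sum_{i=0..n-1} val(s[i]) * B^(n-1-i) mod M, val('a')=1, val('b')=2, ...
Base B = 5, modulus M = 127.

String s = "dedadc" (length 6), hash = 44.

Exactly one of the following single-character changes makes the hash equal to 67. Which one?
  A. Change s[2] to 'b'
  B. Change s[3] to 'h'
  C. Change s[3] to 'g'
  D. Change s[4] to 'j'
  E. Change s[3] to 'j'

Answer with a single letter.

Option A: s[2]='d'->'b', delta=(2-4)*5^3 mod 127 = 4, hash=44+4 mod 127 = 48
Option B: s[3]='a'->'h', delta=(8-1)*5^2 mod 127 = 48, hash=44+48 mod 127 = 92
Option C: s[3]='a'->'g', delta=(7-1)*5^2 mod 127 = 23, hash=44+23 mod 127 = 67 <-- target
Option D: s[4]='d'->'j', delta=(10-4)*5^1 mod 127 = 30, hash=44+30 mod 127 = 74
Option E: s[3]='a'->'j', delta=(10-1)*5^2 mod 127 = 98, hash=44+98 mod 127 = 15

Answer: C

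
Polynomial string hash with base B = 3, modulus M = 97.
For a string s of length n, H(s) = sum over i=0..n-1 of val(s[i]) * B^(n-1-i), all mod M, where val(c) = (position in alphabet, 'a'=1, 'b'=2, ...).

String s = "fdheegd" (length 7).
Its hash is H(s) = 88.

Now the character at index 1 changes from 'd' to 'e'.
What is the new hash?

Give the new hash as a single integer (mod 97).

Answer: 40

Derivation:
val('d') = 4, val('e') = 5
Position k = 1, exponent = n-1-k = 5
B^5 mod M = 3^5 mod 97 = 49
Delta = (5 - 4) * 49 mod 97 = 49
New hash = (88 + 49) mod 97 = 40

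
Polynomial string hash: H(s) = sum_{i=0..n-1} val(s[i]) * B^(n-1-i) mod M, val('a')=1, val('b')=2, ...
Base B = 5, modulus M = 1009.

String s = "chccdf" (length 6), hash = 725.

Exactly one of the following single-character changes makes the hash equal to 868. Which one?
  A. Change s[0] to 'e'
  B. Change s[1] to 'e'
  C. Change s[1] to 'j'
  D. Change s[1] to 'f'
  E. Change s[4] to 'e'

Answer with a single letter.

Option A: s[0]='c'->'e', delta=(5-3)*5^5 mod 1009 = 196, hash=725+196 mod 1009 = 921
Option B: s[1]='h'->'e', delta=(5-8)*5^4 mod 1009 = 143, hash=725+143 mod 1009 = 868 <-- target
Option C: s[1]='h'->'j', delta=(10-8)*5^4 mod 1009 = 241, hash=725+241 mod 1009 = 966
Option D: s[1]='h'->'f', delta=(6-8)*5^4 mod 1009 = 768, hash=725+768 mod 1009 = 484
Option E: s[4]='d'->'e', delta=(5-4)*5^1 mod 1009 = 5, hash=725+5 mod 1009 = 730

Answer: B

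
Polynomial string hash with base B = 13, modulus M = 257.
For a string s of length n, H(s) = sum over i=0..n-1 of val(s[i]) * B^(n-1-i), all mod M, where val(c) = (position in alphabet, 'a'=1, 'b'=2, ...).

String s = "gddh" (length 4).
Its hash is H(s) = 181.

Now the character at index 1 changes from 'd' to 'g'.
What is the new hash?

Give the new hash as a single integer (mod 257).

Answer: 174

Derivation:
val('d') = 4, val('g') = 7
Position k = 1, exponent = n-1-k = 2
B^2 mod M = 13^2 mod 257 = 169
Delta = (7 - 4) * 169 mod 257 = 250
New hash = (181 + 250) mod 257 = 174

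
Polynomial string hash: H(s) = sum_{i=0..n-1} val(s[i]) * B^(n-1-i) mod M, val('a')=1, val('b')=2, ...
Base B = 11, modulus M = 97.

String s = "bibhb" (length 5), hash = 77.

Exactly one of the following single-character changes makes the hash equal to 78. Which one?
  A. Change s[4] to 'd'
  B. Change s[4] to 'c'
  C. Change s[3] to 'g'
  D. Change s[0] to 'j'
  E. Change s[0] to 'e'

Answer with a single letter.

Answer: B

Derivation:
Option A: s[4]='b'->'d', delta=(4-2)*11^0 mod 97 = 2, hash=77+2 mod 97 = 79
Option B: s[4]='b'->'c', delta=(3-2)*11^0 mod 97 = 1, hash=77+1 mod 97 = 78 <-- target
Option C: s[3]='h'->'g', delta=(7-8)*11^1 mod 97 = 86, hash=77+86 mod 97 = 66
Option D: s[0]='b'->'j', delta=(10-2)*11^4 mod 97 = 49, hash=77+49 mod 97 = 29
Option E: s[0]='b'->'e', delta=(5-2)*11^4 mod 97 = 79, hash=77+79 mod 97 = 59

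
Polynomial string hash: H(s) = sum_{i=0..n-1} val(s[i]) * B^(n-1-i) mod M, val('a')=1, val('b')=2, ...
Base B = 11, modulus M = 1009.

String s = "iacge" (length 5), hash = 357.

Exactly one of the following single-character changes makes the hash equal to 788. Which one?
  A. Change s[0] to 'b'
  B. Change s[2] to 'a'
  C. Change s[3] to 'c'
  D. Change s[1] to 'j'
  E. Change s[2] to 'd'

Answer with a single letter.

Option A: s[0]='i'->'b', delta=(2-9)*11^4 mod 1009 = 431, hash=357+431 mod 1009 = 788 <-- target
Option B: s[2]='c'->'a', delta=(1-3)*11^2 mod 1009 = 767, hash=357+767 mod 1009 = 115
Option C: s[3]='g'->'c', delta=(3-7)*11^1 mod 1009 = 965, hash=357+965 mod 1009 = 313
Option D: s[1]='a'->'j', delta=(10-1)*11^3 mod 1009 = 880, hash=357+880 mod 1009 = 228
Option E: s[2]='c'->'d', delta=(4-3)*11^2 mod 1009 = 121, hash=357+121 mod 1009 = 478

Answer: A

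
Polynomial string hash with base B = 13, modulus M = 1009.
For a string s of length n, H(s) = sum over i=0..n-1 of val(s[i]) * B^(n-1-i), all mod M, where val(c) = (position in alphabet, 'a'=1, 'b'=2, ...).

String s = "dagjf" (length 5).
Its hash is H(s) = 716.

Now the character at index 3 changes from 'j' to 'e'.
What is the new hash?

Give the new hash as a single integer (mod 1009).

val('j') = 10, val('e') = 5
Position k = 3, exponent = n-1-k = 1
B^1 mod M = 13^1 mod 1009 = 13
Delta = (5 - 10) * 13 mod 1009 = 944
New hash = (716 + 944) mod 1009 = 651

Answer: 651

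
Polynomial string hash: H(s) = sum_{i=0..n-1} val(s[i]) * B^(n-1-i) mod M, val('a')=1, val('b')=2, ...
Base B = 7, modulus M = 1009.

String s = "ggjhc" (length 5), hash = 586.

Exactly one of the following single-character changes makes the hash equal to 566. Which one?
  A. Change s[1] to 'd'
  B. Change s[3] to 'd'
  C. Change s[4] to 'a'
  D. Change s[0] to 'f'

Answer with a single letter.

Answer: A

Derivation:
Option A: s[1]='g'->'d', delta=(4-7)*7^3 mod 1009 = 989, hash=586+989 mod 1009 = 566 <-- target
Option B: s[3]='h'->'d', delta=(4-8)*7^1 mod 1009 = 981, hash=586+981 mod 1009 = 558
Option C: s[4]='c'->'a', delta=(1-3)*7^0 mod 1009 = 1007, hash=586+1007 mod 1009 = 584
Option D: s[0]='g'->'f', delta=(6-7)*7^4 mod 1009 = 626, hash=586+626 mod 1009 = 203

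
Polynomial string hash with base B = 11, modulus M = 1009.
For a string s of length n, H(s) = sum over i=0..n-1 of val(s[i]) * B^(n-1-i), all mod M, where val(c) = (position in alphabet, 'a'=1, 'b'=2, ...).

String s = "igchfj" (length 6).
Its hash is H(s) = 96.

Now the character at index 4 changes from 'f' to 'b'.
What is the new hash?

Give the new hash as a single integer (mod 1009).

Answer: 52

Derivation:
val('f') = 6, val('b') = 2
Position k = 4, exponent = n-1-k = 1
B^1 mod M = 11^1 mod 1009 = 11
Delta = (2 - 6) * 11 mod 1009 = 965
New hash = (96 + 965) mod 1009 = 52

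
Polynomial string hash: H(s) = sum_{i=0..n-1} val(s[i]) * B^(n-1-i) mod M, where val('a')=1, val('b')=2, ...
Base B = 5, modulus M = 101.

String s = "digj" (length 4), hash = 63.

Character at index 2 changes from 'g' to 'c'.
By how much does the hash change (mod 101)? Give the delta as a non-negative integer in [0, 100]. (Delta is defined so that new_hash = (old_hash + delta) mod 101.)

Delta formula: (val(new) - val(old)) * B^(n-1-k) mod M
  val('c') - val('g') = 3 - 7 = -4
  B^(n-1-k) = 5^1 mod 101 = 5
  Delta = -4 * 5 mod 101 = 81

Answer: 81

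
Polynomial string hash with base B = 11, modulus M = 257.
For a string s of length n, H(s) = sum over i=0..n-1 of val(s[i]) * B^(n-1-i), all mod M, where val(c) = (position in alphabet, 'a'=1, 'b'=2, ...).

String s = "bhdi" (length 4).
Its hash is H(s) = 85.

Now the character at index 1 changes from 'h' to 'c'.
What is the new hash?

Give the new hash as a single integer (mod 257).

val('h') = 8, val('c') = 3
Position k = 1, exponent = n-1-k = 2
B^2 mod M = 11^2 mod 257 = 121
Delta = (3 - 8) * 121 mod 257 = 166
New hash = (85 + 166) mod 257 = 251

Answer: 251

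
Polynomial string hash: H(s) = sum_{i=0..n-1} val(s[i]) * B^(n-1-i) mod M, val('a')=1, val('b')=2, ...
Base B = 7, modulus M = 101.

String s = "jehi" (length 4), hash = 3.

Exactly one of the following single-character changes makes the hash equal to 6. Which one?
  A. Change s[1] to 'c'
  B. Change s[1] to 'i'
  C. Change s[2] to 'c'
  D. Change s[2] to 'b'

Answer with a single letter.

Option A: s[1]='e'->'c', delta=(3-5)*7^2 mod 101 = 3, hash=3+3 mod 101 = 6 <-- target
Option B: s[1]='e'->'i', delta=(9-5)*7^2 mod 101 = 95, hash=3+95 mod 101 = 98
Option C: s[2]='h'->'c', delta=(3-8)*7^1 mod 101 = 66, hash=3+66 mod 101 = 69
Option D: s[2]='h'->'b', delta=(2-8)*7^1 mod 101 = 59, hash=3+59 mod 101 = 62

Answer: A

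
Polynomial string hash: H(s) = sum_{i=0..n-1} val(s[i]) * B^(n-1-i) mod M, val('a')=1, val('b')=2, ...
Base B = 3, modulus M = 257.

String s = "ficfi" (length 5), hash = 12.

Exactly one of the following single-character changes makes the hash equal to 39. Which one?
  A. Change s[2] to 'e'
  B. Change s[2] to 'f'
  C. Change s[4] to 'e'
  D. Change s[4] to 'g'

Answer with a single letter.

Answer: B

Derivation:
Option A: s[2]='c'->'e', delta=(5-3)*3^2 mod 257 = 18, hash=12+18 mod 257 = 30
Option B: s[2]='c'->'f', delta=(6-3)*3^2 mod 257 = 27, hash=12+27 mod 257 = 39 <-- target
Option C: s[4]='i'->'e', delta=(5-9)*3^0 mod 257 = 253, hash=12+253 mod 257 = 8
Option D: s[4]='i'->'g', delta=(7-9)*3^0 mod 257 = 255, hash=12+255 mod 257 = 10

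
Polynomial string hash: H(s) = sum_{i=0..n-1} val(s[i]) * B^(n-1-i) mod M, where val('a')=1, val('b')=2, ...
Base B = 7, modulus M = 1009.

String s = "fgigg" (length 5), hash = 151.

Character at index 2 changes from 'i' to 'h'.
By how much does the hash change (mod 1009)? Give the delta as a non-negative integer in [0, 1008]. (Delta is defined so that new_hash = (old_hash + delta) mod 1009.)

Answer: 960

Derivation:
Delta formula: (val(new) - val(old)) * B^(n-1-k) mod M
  val('h') - val('i') = 8 - 9 = -1
  B^(n-1-k) = 7^2 mod 1009 = 49
  Delta = -1 * 49 mod 1009 = 960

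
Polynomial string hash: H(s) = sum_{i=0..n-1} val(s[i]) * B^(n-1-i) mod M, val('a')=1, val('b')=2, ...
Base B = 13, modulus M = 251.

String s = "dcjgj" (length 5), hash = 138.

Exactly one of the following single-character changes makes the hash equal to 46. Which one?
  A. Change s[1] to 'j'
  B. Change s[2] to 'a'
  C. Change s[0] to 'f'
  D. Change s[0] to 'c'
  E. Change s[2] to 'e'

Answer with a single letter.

Answer: E

Derivation:
Option A: s[1]='c'->'j', delta=(10-3)*13^3 mod 251 = 68, hash=138+68 mod 251 = 206
Option B: s[2]='j'->'a', delta=(1-10)*13^2 mod 251 = 236, hash=138+236 mod 251 = 123
Option C: s[0]='d'->'f', delta=(6-4)*13^4 mod 251 = 145, hash=138+145 mod 251 = 32
Option D: s[0]='d'->'c', delta=(3-4)*13^4 mod 251 = 53, hash=138+53 mod 251 = 191
Option E: s[2]='j'->'e', delta=(5-10)*13^2 mod 251 = 159, hash=138+159 mod 251 = 46 <-- target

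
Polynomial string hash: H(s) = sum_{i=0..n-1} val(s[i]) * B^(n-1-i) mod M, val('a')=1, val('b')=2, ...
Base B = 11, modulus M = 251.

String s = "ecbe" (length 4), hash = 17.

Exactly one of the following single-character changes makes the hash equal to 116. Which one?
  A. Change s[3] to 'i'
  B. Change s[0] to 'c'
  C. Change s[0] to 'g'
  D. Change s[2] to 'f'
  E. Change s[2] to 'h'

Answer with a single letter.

Answer: B

Derivation:
Option A: s[3]='e'->'i', delta=(9-5)*11^0 mod 251 = 4, hash=17+4 mod 251 = 21
Option B: s[0]='e'->'c', delta=(3-5)*11^3 mod 251 = 99, hash=17+99 mod 251 = 116 <-- target
Option C: s[0]='e'->'g', delta=(7-5)*11^3 mod 251 = 152, hash=17+152 mod 251 = 169
Option D: s[2]='b'->'f', delta=(6-2)*11^1 mod 251 = 44, hash=17+44 mod 251 = 61
Option E: s[2]='b'->'h', delta=(8-2)*11^1 mod 251 = 66, hash=17+66 mod 251 = 83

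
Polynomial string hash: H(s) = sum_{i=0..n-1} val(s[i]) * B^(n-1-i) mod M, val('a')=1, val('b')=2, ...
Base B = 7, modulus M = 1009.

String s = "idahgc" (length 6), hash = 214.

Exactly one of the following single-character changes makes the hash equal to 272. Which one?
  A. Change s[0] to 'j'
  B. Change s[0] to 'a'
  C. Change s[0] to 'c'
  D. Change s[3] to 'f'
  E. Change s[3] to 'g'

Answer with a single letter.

Option A: s[0]='i'->'j', delta=(10-9)*7^5 mod 1009 = 663, hash=214+663 mod 1009 = 877
Option B: s[0]='i'->'a', delta=(1-9)*7^5 mod 1009 = 750, hash=214+750 mod 1009 = 964
Option C: s[0]='i'->'c', delta=(3-9)*7^5 mod 1009 = 58, hash=214+58 mod 1009 = 272 <-- target
Option D: s[3]='h'->'f', delta=(6-8)*7^2 mod 1009 = 911, hash=214+911 mod 1009 = 116
Option E: s[3]='h'->'g', delta=(7-8)*7^2 mod 1009 = 960, hash=214+960 mod 1009 = 165

Answer: C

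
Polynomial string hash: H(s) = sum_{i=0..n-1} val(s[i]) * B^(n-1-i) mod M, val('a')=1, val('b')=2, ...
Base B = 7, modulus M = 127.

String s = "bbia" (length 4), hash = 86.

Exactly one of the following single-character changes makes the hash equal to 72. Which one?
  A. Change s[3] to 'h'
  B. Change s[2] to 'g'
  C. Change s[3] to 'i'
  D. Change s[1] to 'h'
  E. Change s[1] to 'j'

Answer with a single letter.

Option A: s[3]='a'->'h', delta=(8-1)*7^0 mod 127 = 7, hash=86+7 mod 127 = 93
Option B: s[2]='i'->'g', delta=(7-9)*7^1 mod 127 = 113, hash=86+113 mod 127 = 72 <-- target
Option C: s[3]='a'->'i', delta=(9-1)*7^0 mod 127 = 8, hash=86+8 mod 127 = 94
Option D: s[1]='b'->'h', delta=(8-2)*7^2 mod 127 = 40, hash=86+40 mod 127 = 126
Option E: s[1]='b'->'j', delta=(10-2)*7^2 mod 127 = 11, hash=86+11 mod 127 = 97

Answer: B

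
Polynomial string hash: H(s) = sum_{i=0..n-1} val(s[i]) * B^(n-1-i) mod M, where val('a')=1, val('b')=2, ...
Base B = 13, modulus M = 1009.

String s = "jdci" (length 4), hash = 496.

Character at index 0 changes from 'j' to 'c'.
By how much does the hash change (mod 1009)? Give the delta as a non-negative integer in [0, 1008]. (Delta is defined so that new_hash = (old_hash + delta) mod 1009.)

Answer: 765

Derivation:
Delta formula: (val(new) - val(old)) * B^(n-1-k) mod M
  val('c') - val('j') = 3 - 10 = -7
  B^(n-1-k) = 13^3 mod 1009 = 179
  Delta = -7 * 179 mod 1009 = 765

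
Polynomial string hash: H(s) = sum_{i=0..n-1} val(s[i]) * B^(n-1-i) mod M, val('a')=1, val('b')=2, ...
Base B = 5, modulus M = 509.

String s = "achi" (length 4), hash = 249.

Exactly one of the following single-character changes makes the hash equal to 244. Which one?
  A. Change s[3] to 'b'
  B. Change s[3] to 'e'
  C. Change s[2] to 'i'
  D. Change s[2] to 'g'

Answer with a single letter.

Option A: s[3]='i'->'b', delta=(2-9)*5^0 mod 509 = 502, hash=249+502 mod 509 = 242
Option B: s[3]='i'->'e', delta=(5-9)*5^0 mod 509 = 505, hash=249+505 mod 509 = 245
Option C: s[2]='h'->'i', delta=(9-8)*5^1 mod 509 = 5, hash=249+5 mod 509 = 254
Option D: s[2]='h'->'g', delta=(7-8)*5^1 mod 509 = 504, hash=249+504 mod 509 = 244 <-- target

Answer: D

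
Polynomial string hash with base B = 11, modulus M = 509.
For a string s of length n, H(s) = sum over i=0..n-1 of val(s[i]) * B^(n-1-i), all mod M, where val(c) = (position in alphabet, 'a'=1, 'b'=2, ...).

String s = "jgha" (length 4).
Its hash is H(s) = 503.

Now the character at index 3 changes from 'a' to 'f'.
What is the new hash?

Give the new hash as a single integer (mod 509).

val('a') = 1, val('f') = 6
Position k = 3, exponent = n-1-k = 0
B^0 mod M = 11^0 mod 509 = 1
Delta = (6 - 1) * 1 mod 509 = 5
New hash = (503 + 5) mod 509 = 508

Answer: 508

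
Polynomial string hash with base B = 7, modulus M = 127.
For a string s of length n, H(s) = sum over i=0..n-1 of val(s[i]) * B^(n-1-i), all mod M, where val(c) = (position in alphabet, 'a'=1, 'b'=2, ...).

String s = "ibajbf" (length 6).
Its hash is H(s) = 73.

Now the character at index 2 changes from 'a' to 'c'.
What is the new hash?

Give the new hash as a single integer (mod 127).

val('a') = 1, val('c') = 3
Position k = 2, exponent = n-1-k = 3
B^3 mod M = 7^3 mod 127 = 89
Delta = (3 - 1) * 89 mod 127 = 51
New hash = (73 + 51) mod 127 = 124

Answer: 124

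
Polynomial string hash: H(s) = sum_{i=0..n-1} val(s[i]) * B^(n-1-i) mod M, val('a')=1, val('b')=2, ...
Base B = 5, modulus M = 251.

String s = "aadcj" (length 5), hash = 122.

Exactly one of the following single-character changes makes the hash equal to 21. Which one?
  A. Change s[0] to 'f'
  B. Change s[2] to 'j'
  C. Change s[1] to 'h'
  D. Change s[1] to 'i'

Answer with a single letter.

Option A: s[0]='a'->'f', delta=(6-1)*5^4 mod 251 = 113, hash=122+113 mod 251 = 235
Option B: s[2]='d'->'j', delta=(10-4)*5^2 mod 251 = 150, hash=122+150 mod 251 = 21 <-- target
Option C: s[1]='a'->'h', delta=(8-1)*5^3 mod 251 = 122, hash=122+122 mod 251 = 244
Option D: s[1]='a'->'i', delta=(9-1)*5^3 mod 251 = 247, hash=122+247 mod 251 = 118

Answer: B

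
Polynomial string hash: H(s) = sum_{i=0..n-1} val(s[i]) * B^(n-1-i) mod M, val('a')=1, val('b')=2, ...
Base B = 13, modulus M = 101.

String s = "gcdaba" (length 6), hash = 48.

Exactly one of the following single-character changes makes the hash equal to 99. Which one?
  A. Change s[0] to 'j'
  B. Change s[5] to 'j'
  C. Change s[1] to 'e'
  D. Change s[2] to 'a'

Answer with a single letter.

Answer: A

Derivation:
Option A: s[0]='g'->'j', delta=(10-7)*13^5 mod 101 = 51, hash=48+51 mod 101 = 99 <-- target
Option B: s[5]='a'->'j', delta=(10-1)*13^0 mod 101 = 9, hash=48+9 mod 101 = 57
Option C: s[1]='c'->'e', delta=(5-3)*13^4 mod 101 = 57, hash=48+57 mod 101 = 4
Option D: s[2]='d'->'a', delta=(1-4)*13^3 mod 101 = 75, hash=48+75 mod 101 = 22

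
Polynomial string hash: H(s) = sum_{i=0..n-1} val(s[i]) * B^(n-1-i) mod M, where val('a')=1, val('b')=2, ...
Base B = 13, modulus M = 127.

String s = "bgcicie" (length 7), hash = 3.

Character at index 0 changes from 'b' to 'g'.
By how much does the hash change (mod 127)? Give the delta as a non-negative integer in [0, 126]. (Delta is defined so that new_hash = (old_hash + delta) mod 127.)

Answer: 108

Derivation:
Delta formula: (val(new) - val(old)) * B^(n-1-k) mod M
  val('g') - val('b') = 7 - 2 = 5
  B^(n-1-k) = 13^6 mod 127 = 47
  Delta = 5 * 47 mod 127 = 108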